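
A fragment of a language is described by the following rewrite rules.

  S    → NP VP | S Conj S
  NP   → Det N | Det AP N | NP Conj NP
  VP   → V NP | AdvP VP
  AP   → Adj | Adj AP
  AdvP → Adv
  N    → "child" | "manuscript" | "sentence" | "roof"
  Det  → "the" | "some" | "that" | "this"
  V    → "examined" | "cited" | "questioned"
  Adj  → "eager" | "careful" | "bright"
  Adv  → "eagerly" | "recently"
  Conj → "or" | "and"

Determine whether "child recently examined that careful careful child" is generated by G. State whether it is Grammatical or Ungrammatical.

For S → NP VP, no prefix of the string parses as an NP. The alternative S rule S → S Conj S likewise has no satisfying split.

Ungrammatical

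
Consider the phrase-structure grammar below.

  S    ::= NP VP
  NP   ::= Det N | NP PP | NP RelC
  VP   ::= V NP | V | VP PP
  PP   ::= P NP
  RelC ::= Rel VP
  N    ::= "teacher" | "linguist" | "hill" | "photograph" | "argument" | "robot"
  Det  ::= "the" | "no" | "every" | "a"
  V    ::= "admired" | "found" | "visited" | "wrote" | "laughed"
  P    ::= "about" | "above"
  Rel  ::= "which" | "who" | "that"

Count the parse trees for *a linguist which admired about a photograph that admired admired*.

4

Two of the 4 distinct bracketings:
[S [NP [NP [NP [Det a] [N linguist]] [RelC [Rel which] [VP [V admired]]]] [PP [P about] [NP [NP [Det a] [N photograph]] [RelC [Rel that] [VP [V admired]]]]]] [VP [V admired]]]
[S [NP [NP [Det a] [N linguist]] [RelC [Rel which] [VP [VP [V admired]] [PP [P about] [NP [NP [Det a] [N photograph]] [RelC [Rel that] [VP [V admired]]]]]]]] [VP [V admired]]]
The difference turns on whether NP → NP PP is used at the relevant span, versus an alternative expansion of NP.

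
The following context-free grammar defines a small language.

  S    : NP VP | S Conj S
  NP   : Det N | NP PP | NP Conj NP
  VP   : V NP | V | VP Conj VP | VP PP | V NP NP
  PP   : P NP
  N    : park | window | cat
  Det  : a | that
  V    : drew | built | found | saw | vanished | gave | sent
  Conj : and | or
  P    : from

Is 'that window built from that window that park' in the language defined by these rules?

For S → NP VP, the only prefix that parses as NP is 'that window', but the remainder 'built from that window that park' is not a VP under these rules. The alternative S rule S → S Conj S likewise has no satisfying split.

Ungrammatical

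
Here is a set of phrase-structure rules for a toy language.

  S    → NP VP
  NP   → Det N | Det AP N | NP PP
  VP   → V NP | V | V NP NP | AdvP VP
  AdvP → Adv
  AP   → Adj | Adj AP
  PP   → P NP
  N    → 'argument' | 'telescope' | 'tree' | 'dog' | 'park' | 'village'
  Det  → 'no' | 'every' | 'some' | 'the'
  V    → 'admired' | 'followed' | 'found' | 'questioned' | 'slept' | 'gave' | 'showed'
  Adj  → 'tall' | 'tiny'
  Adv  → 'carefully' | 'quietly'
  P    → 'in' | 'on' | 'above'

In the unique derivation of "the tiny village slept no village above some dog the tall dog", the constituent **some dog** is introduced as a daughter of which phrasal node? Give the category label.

[S [NP [Det the] [AP [Adj tiny]] [N village]] [VP [V slept] [NP [NP [Det no] [N village]] [PP [P above] [NP [Det some] [N dog]]]] [NP [Det the] [AP [Adj tall]] [N dog]]]]
The span 'some dog' is the NP node built by NP → Det N.
Its mother is the PP built by PP → P NP.

PP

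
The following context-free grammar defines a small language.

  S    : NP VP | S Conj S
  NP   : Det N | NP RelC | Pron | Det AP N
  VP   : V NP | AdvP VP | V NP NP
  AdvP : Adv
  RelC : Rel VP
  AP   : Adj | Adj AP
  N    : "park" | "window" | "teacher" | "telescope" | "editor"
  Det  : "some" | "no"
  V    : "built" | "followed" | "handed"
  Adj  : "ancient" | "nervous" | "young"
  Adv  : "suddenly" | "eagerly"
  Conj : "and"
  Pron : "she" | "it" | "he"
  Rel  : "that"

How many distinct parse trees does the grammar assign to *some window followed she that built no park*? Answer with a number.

1

[S [NP [Det some] [N window]] [VP [V followed] [NP [NP [Pron she]] [RelC [Rel that] [VP [V built] [NP [Det no] [N park]]]]]]]
No rule offers an alternative attachment or grouping for any span, so this is the only derivation.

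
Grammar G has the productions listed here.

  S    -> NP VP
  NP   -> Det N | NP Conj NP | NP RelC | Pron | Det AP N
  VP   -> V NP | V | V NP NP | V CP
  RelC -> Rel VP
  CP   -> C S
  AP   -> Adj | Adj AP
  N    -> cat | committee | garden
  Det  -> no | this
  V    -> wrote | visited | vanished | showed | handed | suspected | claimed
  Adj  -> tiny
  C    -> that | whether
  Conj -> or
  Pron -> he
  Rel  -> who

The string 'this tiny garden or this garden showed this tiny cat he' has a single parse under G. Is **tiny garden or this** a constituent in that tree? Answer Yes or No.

[S [NP [NP [Det this] [AP [Adj tiny]] [N garden]] [Conj or] [NP [Det this] [N garden]]] [VP [V showed] [NP [Det this] [AP [Adj tiny]] [N cat]] [NP [Pron he]]]]
The smallest constituent containing 'tiny garden or this' is the NP spanning 'this tiny garden or this garden'; no single node in the tree dominates exactly the given words.

No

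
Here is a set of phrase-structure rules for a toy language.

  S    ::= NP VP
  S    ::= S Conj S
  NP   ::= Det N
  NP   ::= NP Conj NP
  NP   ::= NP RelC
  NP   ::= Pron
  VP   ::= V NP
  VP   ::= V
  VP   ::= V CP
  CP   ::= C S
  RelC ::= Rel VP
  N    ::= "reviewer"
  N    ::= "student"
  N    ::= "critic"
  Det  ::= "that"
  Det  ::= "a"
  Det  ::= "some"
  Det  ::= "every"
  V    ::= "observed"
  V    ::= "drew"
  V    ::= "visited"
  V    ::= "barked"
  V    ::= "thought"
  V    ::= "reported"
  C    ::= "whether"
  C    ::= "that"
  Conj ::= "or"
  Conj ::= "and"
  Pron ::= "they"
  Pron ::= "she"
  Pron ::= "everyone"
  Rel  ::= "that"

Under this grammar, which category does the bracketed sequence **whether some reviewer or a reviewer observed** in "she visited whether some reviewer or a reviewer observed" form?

CP

S
  NP
    Pron: she
  VP
    V: visited
    CP
      C: whether
      S
        NP
          NP
            Det: some
            N: reviewer
          Conj: or
          NP
            Det: a
            N: reviewer
        VP
          V: observed
The span 'whether some reviewer or a reviewer observed' is the CP node built by CP → C S.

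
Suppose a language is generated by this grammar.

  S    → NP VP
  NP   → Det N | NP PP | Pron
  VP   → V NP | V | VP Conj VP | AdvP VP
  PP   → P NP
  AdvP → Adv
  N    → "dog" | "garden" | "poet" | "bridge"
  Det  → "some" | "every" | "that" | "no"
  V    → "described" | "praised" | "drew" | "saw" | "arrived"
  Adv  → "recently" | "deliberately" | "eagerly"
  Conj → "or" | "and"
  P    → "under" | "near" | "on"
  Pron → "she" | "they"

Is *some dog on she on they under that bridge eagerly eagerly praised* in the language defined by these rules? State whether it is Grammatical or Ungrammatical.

Grammatical

S
  NP
    NP
      Det: some
      N: dog
    PP
      P: on
      NP
        NP
          Pron: she
        PP
          P: on
          NP
            NP
              Pron: they
            PP
              P: under
              NP
                Det: that
                N: bridge
  VP
    AdvP
      Adv: eagerly
    VP
      AdvP
        Adv: eagerly
      VP
        V: praised
Each bracket corresponds to one application of a listed rule, so the string is derivable from S.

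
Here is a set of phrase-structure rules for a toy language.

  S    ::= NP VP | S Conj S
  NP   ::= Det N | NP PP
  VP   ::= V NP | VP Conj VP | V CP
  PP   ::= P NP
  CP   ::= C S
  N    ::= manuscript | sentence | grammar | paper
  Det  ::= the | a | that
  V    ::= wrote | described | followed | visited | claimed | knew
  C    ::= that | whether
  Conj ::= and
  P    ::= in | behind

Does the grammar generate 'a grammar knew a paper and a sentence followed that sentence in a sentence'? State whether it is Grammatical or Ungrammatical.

[S [S [NP [Det a] [N grammar]] [VP [V knew] [NP [Det a] [N paper]]]] [Conj and] [S [NP [Det a] [N sentence]] [VP [V followed] [NP [NP [Det that] [N sentence]] [PP [P in] [NP [Det a] [N sentence]]]]]]]
Every word is introduced by a lexical rule and the phrasal rules combine the resulting categories into a single S.

Grammatical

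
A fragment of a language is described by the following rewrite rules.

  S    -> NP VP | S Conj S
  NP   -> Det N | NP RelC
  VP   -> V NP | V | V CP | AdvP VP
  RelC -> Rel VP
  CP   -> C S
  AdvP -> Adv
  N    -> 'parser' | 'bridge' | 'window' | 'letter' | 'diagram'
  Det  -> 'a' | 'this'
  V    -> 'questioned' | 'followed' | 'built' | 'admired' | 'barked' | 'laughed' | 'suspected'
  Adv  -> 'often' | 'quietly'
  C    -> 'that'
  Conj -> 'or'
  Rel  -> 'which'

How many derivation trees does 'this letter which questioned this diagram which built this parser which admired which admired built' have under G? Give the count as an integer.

9

Two of the 9 distinct bracketings:
[S [NP [NP [Det this] [N letter]] [RelC [Rel which] [VP [V questioned] [NP [NP [Det this] [N diagram]] [RelC [Rel which] [VP [V built] [NP [NP [NP [Det this] [N parser]] [RelC [Rel which] [VP [V admired]]]] [RelC [Rel which] [VP [V admired]]]]]]]]]] [VP [V built]]]
[S [NP [NP [Det this] [N letter]] [RelC [Rel which] [VP [V questioned] [NP [NP [NP [Det this] [N diagram]] [RelC [Rel which] [VP [V built] [NP [NP [Det this] [N parser]] [RelC [Rel which] [VP [V admired]]]]]]] [RelC [Rel which] [VP [V admired]]]]]]] [VP [V built]]]
The trees differ in how a recursive rule is bracketed over the same span.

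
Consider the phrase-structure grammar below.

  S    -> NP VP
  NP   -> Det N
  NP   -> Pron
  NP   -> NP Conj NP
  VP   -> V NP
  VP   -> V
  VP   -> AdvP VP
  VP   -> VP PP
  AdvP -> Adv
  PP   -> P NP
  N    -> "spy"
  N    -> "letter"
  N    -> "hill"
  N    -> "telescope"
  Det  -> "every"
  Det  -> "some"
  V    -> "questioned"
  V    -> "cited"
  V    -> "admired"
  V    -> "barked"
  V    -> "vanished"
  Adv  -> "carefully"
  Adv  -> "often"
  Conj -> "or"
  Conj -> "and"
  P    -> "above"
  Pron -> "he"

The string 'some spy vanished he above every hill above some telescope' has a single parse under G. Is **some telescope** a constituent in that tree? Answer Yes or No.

[S [NP [Det some] [N spy]] [VP [VP [VP [V vanished] [NP [Pron he]]] [PP [P above] [NP [Det every] [N hill]]]] [PP [P above] [NP [Det some] [N telescope]]]]]
The words 'some telescope' are exhaustively dominated by a single NP node (built by NP → Det N), so they form a constituent.

Yes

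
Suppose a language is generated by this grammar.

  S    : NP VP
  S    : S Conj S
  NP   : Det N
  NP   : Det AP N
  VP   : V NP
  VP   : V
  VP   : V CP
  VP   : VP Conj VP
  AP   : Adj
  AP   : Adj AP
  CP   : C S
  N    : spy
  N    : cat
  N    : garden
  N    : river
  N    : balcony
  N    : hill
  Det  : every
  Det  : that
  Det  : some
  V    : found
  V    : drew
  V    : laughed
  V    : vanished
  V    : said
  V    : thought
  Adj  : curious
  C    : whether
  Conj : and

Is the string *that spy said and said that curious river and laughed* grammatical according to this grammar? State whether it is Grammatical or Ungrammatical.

Grammatical

S
  NP
    Det: that
    N: spy
  VP
    VP
      V: said
    Conj: and
    VP
      VP
        V: said
        NP
          Det: that
          AP
            Adj: curious
          N: river
      Conj: and
      VP
        V: laughed
Every word is introduced by a lexical rule and the phrasal rules combine the resulting categories into a single S.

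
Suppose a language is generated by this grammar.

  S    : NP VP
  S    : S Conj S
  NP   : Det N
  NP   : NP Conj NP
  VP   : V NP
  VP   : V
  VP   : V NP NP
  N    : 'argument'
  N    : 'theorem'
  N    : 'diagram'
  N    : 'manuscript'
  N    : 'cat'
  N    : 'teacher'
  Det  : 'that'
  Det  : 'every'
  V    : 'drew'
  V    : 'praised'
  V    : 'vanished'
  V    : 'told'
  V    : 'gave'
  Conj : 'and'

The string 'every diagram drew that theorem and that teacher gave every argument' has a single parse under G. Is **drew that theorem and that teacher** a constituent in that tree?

[S [S [NP [Det every] [N diagram]] [VP [V drew] [NP [Det that] [N theorem]]]] [Conj and] [S [NP [Det that] [N teacher]] [VP [V gave] [NP [Det every] [N argument]]]]]
The smallest constituent containing 'drew that theorem and that teacher' is the S spanning 'every diagram drew that theorem and that teacher gave every argument'; no single node in the tree dominates exactly the given words.

No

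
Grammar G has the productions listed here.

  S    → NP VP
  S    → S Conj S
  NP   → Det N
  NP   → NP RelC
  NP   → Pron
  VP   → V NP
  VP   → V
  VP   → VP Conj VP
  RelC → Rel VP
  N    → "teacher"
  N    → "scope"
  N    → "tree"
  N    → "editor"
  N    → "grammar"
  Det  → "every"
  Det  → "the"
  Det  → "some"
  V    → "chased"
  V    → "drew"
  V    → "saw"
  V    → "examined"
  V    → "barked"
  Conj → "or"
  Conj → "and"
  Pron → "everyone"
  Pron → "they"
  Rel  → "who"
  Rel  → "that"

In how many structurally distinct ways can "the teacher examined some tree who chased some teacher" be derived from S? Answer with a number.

1

[S [NP [Det the] [N teacher]] [VP [V examined] [NP [NP [Det some] [N tree]] [RelC [Rel who] [VP [V chased] [NP [Det some] [N teacher]]]]]]]
No rule offers an alternative attachment or grouping for any span, so this is the only derivation.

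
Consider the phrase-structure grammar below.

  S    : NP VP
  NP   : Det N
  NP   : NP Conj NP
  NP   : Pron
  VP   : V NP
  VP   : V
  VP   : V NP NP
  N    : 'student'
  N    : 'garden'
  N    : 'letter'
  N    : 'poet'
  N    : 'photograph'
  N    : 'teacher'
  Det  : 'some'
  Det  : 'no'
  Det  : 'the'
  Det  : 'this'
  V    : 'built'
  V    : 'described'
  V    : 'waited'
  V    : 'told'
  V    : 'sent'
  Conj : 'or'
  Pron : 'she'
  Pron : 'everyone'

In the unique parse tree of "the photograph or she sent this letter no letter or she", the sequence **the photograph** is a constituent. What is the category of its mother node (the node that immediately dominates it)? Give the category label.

S
  NP
    NP
      Det: the
      N: photograph
    Conj: or
    NP
      Pron: she
  VP
    V: sent
    NP
      Det: this
      N: letter
    NP
      NP
        Det: no
        N: letter
      Conj: or
      NP
        Pron: she
The span 'the photograph' is the NP node built by NP → Det N.
Its mother is the NP built by NP → NP Conj NP.

NP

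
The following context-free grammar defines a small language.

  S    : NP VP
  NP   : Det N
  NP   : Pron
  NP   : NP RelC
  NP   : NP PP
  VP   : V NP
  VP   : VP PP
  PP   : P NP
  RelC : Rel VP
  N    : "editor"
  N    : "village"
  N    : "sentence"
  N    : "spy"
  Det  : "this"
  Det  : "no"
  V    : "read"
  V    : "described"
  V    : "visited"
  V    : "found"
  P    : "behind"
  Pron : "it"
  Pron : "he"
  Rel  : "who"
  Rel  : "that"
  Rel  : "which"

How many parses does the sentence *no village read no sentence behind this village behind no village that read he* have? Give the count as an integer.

9

Two of the 9 distinct bracketings:
[S [NP [Det no] [N village]] [VP [V read] [NP [NP [NP [Det no] [N sentence]] [PP [P behind] [NP [NP [Det this] [N village]] [PP [P behind] [NP [Det no] [N village]]]]]] [RelC [Rel that] [VP [V read] [NP [Pron he]]]]]]]
[S [NP [Det no] [N village]] [VP [V read] [NP [NP [NP [NP [Det no] [N sentence]] [PP [P behind] [NP [Det this] [N village]]]] [PP [P behind] [NP [Det no] [N village]]]] [RelC [Rel that] [VP [V read] [NP [Pron he]]]]]]]
The trees differ in how a recursive rule is bracketed over the same span.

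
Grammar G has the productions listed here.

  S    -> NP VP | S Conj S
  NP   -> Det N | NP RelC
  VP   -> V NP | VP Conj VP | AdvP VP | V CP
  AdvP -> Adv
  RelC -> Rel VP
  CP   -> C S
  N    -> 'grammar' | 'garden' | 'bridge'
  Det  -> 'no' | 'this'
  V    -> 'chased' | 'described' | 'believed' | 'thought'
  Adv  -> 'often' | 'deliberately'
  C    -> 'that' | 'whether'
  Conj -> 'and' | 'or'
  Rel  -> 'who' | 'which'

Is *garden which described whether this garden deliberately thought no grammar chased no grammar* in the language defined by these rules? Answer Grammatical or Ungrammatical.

For S → NP VP, no prefix of the string parses as an NP. The alternative S rule S → S Conj S likewise has no satisfying split.

Ungrammatical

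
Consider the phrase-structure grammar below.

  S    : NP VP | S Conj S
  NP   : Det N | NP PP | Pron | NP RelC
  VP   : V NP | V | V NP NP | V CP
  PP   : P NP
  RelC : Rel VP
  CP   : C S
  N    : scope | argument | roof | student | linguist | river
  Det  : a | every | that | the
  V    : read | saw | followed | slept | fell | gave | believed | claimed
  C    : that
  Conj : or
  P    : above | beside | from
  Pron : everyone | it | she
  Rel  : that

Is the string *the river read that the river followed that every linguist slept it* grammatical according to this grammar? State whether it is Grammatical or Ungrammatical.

Grammatical

S
  NP
    Det: the
    N: river
  VP
    V: read
    CP
      C: that
      S
        NP
          Det: the
          N: river
        VP
          V: followed
          CP
            C: that
            S
              NP
                Det: every
                N: linguist
              VP
                V: slept
                NP
                  Pron: it
Each bracket corresponds to one application of a listed rule, so the string is derivable from S.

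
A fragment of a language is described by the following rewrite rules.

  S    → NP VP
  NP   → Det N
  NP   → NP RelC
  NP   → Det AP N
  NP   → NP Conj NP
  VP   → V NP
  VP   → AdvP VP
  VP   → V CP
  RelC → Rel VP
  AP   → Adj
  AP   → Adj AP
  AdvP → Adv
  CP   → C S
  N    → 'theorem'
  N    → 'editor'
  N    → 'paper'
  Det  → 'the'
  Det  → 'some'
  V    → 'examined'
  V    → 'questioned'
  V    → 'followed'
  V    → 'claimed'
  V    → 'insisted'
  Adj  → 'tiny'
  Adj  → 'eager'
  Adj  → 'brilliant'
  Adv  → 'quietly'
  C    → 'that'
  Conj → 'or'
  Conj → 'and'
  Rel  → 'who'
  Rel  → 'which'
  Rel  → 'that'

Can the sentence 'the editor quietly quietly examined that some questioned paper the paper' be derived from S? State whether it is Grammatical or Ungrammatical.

A Det word can never sit immediately before a V word in any string this grammar generates, so the substring 'some questioned' rules out a derivation.

Ungrammatical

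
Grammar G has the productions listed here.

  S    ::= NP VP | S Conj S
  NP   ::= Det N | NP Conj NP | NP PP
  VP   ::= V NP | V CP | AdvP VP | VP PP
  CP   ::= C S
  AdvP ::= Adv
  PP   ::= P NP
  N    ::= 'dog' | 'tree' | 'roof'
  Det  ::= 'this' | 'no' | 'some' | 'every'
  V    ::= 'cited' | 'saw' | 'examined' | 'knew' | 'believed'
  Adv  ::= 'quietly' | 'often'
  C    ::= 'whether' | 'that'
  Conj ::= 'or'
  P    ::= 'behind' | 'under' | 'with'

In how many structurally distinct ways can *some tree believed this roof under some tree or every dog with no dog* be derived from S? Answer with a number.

Two of the 10 distinct bracketings:
[S [NP [Det some] [N tree]] [VP [V believed] [NP [NP [NP [Det this] [N roof]] [PP [P under] [NP [Det some] [N tree]]]] [Conj or] [NP [NP [Det every] [N dog]] [PP [P with] [NP [Det no] [N dog]]]]]]]
[S [NP [Det some] [N tree]] [VP [V believed] [NP [NP [Det this] [N roof]] [PP [P under] [NP [NP [Det some] [N tree]] [Conj or] [NP [NP [Det every] [N dog]] [PP [P with] [NP [Det no] [N dog]]]]]]]]]
The trees differ in how a recursive rule is bracketed over the same span.

10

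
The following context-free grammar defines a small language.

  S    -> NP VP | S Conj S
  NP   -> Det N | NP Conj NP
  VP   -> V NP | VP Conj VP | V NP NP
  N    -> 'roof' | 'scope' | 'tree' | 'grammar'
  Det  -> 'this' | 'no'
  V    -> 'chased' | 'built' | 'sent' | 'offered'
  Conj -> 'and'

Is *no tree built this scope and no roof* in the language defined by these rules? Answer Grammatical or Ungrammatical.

[S [NP [Det no] [N tree]] [VP [V built] [NP [NP [Det this] [N scope]] [Conj and] [NP [Det no] [N roof]]]]]
Each bracket corresponds to one application of a listed rule, so the string is derivable from S.

Grammatical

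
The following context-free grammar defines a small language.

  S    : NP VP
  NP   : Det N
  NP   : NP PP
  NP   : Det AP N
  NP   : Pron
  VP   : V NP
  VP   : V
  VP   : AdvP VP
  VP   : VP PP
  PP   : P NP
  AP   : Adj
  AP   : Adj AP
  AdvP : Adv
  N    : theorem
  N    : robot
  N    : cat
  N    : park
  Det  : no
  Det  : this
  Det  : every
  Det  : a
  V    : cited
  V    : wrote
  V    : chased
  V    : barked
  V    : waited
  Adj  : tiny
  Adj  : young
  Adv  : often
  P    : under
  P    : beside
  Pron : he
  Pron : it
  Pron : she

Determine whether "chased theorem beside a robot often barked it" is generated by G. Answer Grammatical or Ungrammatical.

Ungrammatical

A V word can never sit immediately before an N word in any string this grammar generates, so the substring 'chased theorem' rules out a derivation.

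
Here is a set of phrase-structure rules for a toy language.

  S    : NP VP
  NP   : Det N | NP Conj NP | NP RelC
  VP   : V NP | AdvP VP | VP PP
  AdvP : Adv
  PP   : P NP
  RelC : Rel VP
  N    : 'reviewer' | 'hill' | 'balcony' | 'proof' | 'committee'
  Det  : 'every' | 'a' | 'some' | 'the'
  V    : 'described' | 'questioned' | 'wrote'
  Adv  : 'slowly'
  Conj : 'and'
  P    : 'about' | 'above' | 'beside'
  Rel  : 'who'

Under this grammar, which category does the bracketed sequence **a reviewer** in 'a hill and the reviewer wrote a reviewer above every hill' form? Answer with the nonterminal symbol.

[S [NP [NP [Det a] [N hill]] [Conj and] [NP [Det the] [N reviewer]]] [VP [VP [V wrote] [NP [Det a] [N reviewer]]] [PP [P above] [NP [Det every] [N hill]]]]]
The span 'a reviewer' is the NP node built by NP → Det N.

NP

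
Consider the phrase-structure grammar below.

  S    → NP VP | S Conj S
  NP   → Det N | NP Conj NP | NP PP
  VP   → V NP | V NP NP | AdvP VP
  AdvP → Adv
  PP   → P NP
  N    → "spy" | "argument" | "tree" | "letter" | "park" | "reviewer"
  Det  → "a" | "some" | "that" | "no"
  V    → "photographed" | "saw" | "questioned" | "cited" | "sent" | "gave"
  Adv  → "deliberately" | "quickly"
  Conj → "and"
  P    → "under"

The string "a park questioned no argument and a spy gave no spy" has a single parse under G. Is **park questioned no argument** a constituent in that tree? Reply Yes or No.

[S [S [NP [Det a] [N park]] [VP [V questioned] [NP [Det no] [N argument]]]] [Conj and] [S [NP [Det a] [N spy]] [VP [V gave] [NP [Det no] [N spy]]]]]
The smallest constituent containing 'park questioned no argument' is the S spanning 'a park questioned no argument'; no single node in the tree dominates exactly the given words.

No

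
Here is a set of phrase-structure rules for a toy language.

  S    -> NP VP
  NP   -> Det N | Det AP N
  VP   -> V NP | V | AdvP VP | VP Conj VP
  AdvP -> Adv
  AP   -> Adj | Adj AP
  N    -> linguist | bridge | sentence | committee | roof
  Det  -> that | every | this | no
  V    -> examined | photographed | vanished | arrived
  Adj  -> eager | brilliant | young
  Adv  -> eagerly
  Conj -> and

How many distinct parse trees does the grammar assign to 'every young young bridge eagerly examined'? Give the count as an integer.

[S [NP [Det every] [AP [Adj young] [AP [Adj young]]] [N bridge]] [VP [AdvP [Adv eagerly]] [VP [V examined]]]]
No rule offers an alternative attachment or grouping for any span, so this is the only derivation.

1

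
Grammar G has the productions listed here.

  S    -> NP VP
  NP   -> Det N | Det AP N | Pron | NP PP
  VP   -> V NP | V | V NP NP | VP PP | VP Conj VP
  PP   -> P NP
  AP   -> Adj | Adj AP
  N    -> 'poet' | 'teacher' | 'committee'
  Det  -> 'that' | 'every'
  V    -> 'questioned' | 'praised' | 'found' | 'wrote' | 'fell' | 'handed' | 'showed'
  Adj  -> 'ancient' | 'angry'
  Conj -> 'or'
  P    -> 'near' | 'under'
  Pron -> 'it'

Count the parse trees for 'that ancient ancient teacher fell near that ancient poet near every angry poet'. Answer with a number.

The two bracketings:
[S [NP [Det that] [AP [Adj ancient] [AP [Adj ancient]]] [N teacher]] [VP [VP [V fell]] [PP [P near] [NP [NP [Det that] [AP [Adj ancient]] [N poet]] [PP [P near] [NP [Det every] [AP [Adj angry]] [N poet]]]]]]]
[S [NP [Det that] [AP [Adj ancient] [AP [Adj ancient]]] [N teacher]] [VP [VP [VP [V fell]] [PP [P near] [NP [Det that] [AP [Adj ancient]] [N poet]]]] [PP [P near] [NP [Det every] [AP [Adj angry]] [N poet]]]]]
The difference turns on whether NP → NP PP is used at the relevant span, versus an alternative expansion of NP.

2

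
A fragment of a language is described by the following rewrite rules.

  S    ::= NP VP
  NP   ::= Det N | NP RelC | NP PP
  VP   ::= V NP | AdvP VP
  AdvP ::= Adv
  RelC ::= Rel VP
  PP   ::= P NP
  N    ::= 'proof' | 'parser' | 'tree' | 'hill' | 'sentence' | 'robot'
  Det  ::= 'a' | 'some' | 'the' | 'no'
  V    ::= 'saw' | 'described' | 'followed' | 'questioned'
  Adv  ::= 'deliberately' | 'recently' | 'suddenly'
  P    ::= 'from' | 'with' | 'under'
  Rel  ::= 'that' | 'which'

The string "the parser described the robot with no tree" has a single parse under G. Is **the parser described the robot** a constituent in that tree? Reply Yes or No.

No

[S [NP [Det the] [N parser]] [VP [V described] [NP [NP [Det the] [N robot]] [PP [P with] [NP [Det no] [N tree]]]]]]
The smallest constituent containing 'the parser described the robot' is the S spanning 'the parser described the robot with no tree'; no single node in the tree dominates exactly the given words.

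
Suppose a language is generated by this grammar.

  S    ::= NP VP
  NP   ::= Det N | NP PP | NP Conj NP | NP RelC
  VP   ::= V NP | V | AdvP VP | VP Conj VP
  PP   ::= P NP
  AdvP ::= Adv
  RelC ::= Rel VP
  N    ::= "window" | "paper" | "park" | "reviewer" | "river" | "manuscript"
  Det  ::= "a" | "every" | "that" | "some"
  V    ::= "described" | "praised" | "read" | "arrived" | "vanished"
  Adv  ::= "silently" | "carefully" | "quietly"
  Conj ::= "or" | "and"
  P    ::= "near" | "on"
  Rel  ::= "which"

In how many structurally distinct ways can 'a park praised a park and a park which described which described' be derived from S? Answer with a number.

3

Two of the 3 distinct bracketings:
[S [NP [Det a] [N park]] [VP [V praised] [NP [NP [Det a] [N park]] [Conj and] [NP [NP [NP [Det a] [N park]] [RelC [Rel which] [VP [V described]]]] [RelC [Rel which] [VP [V described]]]]]]]
[S [NP [Det a] [N park]] [VP [V praised] [NP [NP [NP [Det a] [N park]] [Conj and] [NP [NP [Det a] [N park]] [RelC [Rel which] [VP [V described]]]]] [RelC [Rel which] [VP [V described]]]]]]
The trees differ in how a recursive rule is bracketed over the same span.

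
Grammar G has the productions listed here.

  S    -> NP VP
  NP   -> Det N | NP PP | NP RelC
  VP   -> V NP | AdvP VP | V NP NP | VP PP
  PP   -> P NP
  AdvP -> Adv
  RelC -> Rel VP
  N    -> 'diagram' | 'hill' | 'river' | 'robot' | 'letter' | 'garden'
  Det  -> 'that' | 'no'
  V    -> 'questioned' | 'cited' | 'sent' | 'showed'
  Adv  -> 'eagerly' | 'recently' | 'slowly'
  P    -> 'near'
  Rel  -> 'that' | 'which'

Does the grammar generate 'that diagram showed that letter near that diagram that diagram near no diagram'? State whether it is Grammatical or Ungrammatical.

[S [NP [Det that] [N diagram]] [VP [V showed] [NP [NP [Det that] [N letter]] [PP [P near] [NP [Det that] [N diagram]]]] [NP [NP [Det that] [N diagram]] [PP [P near] [NP [Det no] [N diagram]]]]]]
Each bracket corresponds to one application of a listed rule, so the string is derivable from S.

Grammatical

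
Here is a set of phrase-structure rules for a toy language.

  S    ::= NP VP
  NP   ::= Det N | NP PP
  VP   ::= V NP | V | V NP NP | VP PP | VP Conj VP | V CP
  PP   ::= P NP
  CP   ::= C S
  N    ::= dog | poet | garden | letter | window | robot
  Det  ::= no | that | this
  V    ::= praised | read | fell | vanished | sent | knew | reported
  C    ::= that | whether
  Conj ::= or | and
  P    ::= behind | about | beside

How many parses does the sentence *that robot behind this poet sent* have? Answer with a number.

[S [NP [NP [Det that] [N robot]] [PP [P behind] [NP [Det this] [N poet]]]] [VP [V sent]]]
No rule offers an alternative attachment or grouping for any span, so this is the only derivation.

1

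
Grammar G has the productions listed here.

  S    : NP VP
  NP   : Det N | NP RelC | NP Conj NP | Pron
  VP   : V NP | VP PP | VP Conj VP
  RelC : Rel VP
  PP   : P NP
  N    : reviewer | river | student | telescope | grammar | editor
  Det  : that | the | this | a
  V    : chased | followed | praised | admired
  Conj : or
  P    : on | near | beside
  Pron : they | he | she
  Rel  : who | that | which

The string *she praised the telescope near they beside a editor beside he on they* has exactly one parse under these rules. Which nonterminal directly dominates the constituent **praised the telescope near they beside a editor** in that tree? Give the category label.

S
  NP
    Pron: she
  VP
    VP
      VP
        VP
          VP
            V: praised
            NP
              Det: the
              N: telescope
          PP
            P: near
            NP
              Pron: they
        PP
          P: beside
          NP
            Det: a
            N: editor
      PP
        P: beside
        NP
          Pron: he
    PP
      P: on
      NP
        Pron: they
The span 'praised the telescope near they beside a editor' is the VP node built by VP → VP PP.
Its mother is the VP built by VP → VP PP.

VP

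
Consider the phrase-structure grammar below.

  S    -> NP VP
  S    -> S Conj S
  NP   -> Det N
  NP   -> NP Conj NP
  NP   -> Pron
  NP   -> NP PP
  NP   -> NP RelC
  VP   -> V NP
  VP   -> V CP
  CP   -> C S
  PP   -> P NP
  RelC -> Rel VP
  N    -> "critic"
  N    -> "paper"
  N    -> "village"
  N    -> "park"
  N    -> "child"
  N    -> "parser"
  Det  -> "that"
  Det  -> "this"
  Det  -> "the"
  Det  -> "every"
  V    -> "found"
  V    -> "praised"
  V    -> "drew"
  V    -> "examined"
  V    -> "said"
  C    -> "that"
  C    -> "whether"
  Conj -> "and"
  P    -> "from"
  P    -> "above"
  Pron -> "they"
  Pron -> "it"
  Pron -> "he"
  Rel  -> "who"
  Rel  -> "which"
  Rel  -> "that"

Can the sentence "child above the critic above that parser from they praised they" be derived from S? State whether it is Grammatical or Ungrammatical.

Ungrammatical

For S → NP VP, no prefix of the string parses as an NP. The alternative S rule S → S Conj S likewise has no satisfying split.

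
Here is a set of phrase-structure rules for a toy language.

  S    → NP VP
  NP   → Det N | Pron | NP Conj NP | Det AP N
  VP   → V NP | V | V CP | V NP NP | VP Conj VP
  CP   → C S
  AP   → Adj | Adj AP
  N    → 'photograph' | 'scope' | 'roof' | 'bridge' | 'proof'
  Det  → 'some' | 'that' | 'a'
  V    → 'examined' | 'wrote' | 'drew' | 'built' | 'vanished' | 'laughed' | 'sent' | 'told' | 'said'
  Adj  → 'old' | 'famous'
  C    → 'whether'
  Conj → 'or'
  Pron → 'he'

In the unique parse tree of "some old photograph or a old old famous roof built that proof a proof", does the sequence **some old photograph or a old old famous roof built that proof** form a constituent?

No

[S [NP [NP [Det some] [AP [Adj old]] [N photograph]] [Conj or] [NP [Det a] [AP [Adj old] [AP [Adj old] [AP [Adj famous]]]] [N roof]]] [VP [V built] [NP [Det that] [N proof]] [NP [Det a] [N proof]]]]
The smallest constituent containing 'some old photograph or a old old famous roof built that proof' is the S spanning 'some old photograph or a old old famous roof built that proof a proof'; no single node in the tree dominates exactly the given words.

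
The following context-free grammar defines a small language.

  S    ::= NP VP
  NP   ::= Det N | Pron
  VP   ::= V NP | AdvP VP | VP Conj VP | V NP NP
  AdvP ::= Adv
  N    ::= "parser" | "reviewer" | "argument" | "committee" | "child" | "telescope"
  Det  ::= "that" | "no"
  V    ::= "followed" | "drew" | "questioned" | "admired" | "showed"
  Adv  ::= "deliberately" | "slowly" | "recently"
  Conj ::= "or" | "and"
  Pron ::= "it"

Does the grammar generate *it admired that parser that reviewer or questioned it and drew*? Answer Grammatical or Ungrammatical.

For S → NP VP, the only prefix that parses as NP is 'it', but the remainder 'admired that parser that reviewer or questioned it and drew' is not a VP under these rules.

Ungrammatical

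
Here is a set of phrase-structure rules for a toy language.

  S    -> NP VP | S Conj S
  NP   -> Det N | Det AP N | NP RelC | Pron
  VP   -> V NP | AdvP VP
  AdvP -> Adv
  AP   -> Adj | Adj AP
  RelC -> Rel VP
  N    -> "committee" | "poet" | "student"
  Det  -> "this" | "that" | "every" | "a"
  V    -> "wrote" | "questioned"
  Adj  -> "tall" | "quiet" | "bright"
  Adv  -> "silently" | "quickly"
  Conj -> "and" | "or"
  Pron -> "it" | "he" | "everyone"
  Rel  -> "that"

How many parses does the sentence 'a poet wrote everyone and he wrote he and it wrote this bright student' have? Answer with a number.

2

The two bracketings:
[S [S [NP [Det a] [N poet]] [VP [V wrote] [NP [Pron everyone]]]] [Conj and] [S [S [NP [Pron he]] [VP [V wrote] [NP [Pron he]]]] [Conj and] [S [NP [Pron it]] [VP [V wrote] [NP [Det this] [AP [Adj bright]] [N student]]]]]]
[S [S [S [NP [Det a] [N poet]] [VP [V wrote] [NP [Pron everyone]]]] [Conj and] [S [NP [Pron he]] [VP [V wrote] [NP [Pron he]]]]] [Conj and] [S [NP [Pron it]] [VP [V wrote] [NP [Det this] [AP [Adj bright]] [N student]]]]]
The trees differ in how a recursive rule is bracketed over the same span.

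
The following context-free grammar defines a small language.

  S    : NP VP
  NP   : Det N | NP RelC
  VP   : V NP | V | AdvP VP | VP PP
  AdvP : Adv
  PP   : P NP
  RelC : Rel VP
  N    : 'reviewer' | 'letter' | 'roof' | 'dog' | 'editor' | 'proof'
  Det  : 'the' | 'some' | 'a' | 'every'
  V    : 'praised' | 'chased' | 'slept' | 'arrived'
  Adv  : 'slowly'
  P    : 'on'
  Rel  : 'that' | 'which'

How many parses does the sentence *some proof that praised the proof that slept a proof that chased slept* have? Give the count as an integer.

5

Two of the 5 distinct bracketings:
[S [NP [NP [Det some] [N proof]] [RelC [Rel that] [VP [V praised] [NP [NP [Det the] [N proof]] [RelC [Rel that] [VP [V slept] [NP [NP [Det a] [N proof]] [RelC [Rel that] [VP [V chased]]]]]]]]]] [VP [V slept]]]
[S [NP [NP [Det some] [N proof]] [RelC [Rel that] [VP [V praised] [NP [NP [NP [Det the] [N proof]] [RelC [Rel that] [VP [V slept] [NP [Det a] [N proof]]]]] [RelC [Rel that] [VP [V chased]]]]]]] [VP [V slept]]]
The trees differ in how a recursive rule is bracketed over the same span.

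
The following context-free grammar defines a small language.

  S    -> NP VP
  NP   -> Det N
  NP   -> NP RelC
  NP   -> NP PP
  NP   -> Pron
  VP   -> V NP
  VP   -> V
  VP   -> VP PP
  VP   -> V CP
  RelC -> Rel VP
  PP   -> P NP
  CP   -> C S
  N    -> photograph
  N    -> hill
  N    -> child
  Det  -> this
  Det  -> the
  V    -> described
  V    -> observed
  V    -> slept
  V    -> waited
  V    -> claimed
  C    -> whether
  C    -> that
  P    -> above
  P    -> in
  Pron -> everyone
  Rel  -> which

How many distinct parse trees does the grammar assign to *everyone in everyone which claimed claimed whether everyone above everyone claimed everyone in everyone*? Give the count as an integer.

6

Two of the 6 distinct bracketings:
[S [NP [NP [NP [Pron everyone]] [PP [P in] [NP [Pron everyone]]]] [RelC [Rel which] [VP [V claimed]]]] [VP [VP [V claimed] [CP [C whether] [S [NP [NP [Pron everyone]] [PP [P above] [NP [Pron everyone]]]] [VP [V claimed] [NP [Pron everyone]]]]]] [PP [P in] [NP [Pron everyone]]]]]
[S [NP [NP [NP [Pron everyone]] [PP [P in] [NP [Pron everyone]]]] [RelC [Rel which] [VP [V claimed]]]] [VP [V claimed] [CP [C whether] [S [NP [NP [Pron everyone]] [PP [P above] [NP [Pron everyone]]]] [VP [V claimed] [NP [NP [Pron everyone]] [PP [P in] [NP [Pron everyone]]]]]]]]]
The difference turns on whether VP → VP PP is used at the relevant span, versus an alternative expansion of VP.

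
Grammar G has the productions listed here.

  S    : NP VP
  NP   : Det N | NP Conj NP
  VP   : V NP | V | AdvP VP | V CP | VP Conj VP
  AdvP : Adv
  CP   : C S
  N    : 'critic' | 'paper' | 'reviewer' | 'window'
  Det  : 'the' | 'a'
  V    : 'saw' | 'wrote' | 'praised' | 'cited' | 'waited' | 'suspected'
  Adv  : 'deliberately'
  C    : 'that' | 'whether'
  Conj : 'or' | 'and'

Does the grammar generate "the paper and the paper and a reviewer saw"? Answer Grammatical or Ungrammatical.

Grammatical

[S [NP [NP [Det the] [N paper]] [Conj and] [NP [NP [Det the] [N paper]] [Conj and] [NP [Det a] [N reviewer]]]] [VP [V saw]]]
The bracketing above is licensed at every node by one of the given productions, with S at the root.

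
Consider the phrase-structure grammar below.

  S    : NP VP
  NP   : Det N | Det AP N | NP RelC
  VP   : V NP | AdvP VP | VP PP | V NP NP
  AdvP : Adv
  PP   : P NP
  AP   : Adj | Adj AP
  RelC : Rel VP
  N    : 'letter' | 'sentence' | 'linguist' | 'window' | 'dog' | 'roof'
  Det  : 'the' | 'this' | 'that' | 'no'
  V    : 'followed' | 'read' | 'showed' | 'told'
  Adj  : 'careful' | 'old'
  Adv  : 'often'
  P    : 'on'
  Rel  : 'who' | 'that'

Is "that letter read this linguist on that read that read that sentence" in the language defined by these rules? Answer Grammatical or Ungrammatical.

Ungrammatical

For S → NP VP, the only prefix that parses as NP is 'that letter', but the remainder 'read this linguist on that read that read that sentence' is not a VP under these rules.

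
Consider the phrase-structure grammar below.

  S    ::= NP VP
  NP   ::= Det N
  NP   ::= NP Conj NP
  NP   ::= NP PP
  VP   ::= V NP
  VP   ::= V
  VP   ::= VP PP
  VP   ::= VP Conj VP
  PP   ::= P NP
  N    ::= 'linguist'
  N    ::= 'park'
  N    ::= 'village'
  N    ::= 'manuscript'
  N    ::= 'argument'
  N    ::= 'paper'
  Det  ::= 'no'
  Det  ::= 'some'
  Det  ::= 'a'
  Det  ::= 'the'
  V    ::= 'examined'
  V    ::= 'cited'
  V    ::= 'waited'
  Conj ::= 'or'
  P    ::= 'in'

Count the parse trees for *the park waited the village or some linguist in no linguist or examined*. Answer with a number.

Two of the 3 distinct bracketings:
[S [NP [Det the] [N park]] [VP [VP [V waited] [NP [NP [Det the] [N village]] [Conj or] [NP [NP [Det some] [N linguist]] [PP [P in] [NP [Det no] [N linguist]]]]]] [Conj or] [VP [V examined]]]]
[S [NP [Det the] [N park]] [VP [VP [V waited] [NP [NP [NP [Det the] [N village]] [Conj or] [NP [Det some] [N linguist]]] [PP [P in] [NP [Det no] [N linguist]]]]] [Conj or] [VP [V examined]]]]
The trees differ in how a recursive rule is bracketed over the same span.

3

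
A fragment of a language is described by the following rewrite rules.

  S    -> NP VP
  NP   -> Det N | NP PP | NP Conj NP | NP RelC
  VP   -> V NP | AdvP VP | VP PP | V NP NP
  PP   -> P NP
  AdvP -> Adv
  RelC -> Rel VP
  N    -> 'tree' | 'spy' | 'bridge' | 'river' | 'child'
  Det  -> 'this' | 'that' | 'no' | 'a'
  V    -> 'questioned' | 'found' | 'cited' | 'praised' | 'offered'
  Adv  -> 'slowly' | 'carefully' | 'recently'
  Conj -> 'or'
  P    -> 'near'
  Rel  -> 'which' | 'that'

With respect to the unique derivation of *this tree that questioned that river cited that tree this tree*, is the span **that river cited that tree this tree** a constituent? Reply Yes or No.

[S [NP [NP [Det this] [N tree]] [RelC [Rel that] [VP [V questioned] [NP [Det that] [N river]]]]] [VP [V cited] [NP [Det that] [N tree]] [NP [Det this] [N tree]]]]
The smallest constituent containing 'that river cited that tree this tree' is the S spanning 'this tree that questioned that river cited that tree this tree'; no single node in the tree dominates exactly the given words.

No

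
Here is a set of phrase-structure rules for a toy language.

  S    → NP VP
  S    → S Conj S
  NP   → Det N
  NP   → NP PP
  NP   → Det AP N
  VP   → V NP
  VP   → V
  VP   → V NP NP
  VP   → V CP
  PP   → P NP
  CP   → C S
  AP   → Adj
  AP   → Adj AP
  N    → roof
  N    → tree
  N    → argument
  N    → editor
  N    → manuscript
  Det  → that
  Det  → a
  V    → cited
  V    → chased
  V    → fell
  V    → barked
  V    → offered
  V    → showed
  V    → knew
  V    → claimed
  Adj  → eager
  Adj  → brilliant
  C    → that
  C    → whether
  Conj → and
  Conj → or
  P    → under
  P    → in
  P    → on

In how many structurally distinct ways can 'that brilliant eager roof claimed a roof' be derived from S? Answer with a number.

1

[S [NP [Det that] [AP [Adj brilliant] [AP [Adj eager]]] [N roof]] [VP [V claimed] [NP [Det a] [N roof]]]]
No rule offers an alternative attachment or grouping for any span, so this is the only derivation.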